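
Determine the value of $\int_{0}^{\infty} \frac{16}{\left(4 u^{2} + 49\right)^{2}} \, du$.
$\frac{2 \pi}{343}$

Recall the elementary integral
$$J(a) = \int_{0}^{\infty} \frac{1}{a^{2} + u^{2}} \, du = \frac{\pi}{2 a}.$$

Differentiating under the integral sign with respect to $a$,
$$\frac{dJ}{da} = \int_{0}^{\infty} - \frac{2 a}{\left(a^{2} + u^{2}\right)^{2}} \, du = - \frac{\pi}{2 a^{2}},$$
so $\int_{0}^{\infty} \frac{1}{\left(a^{2} + u^{2}\right)^{2}} \, du = \frac{\pi}{4 a^{3}}$.

Setting $a = \frac{7}{2}$:
$$I = \frac{2 \pi}{343}.$$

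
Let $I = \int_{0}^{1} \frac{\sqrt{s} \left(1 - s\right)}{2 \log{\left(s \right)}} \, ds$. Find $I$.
$- \frac{\log{\left(5 \right)}}{2} + \frac{\log{\left(3 \right)}}{2}$

Replace the exponent $\frac{3}{2}$ by a parameter $a$: let $I(a) = \int_{0}^{1} \frac{\sqrt{s} - s^{a}}{2 \log{\left(s \right)}} \, ds$.

Since $\dfrac{\partial}{\partial a}\,s^{a} = s^{a} \ln s$, the $\ln s$ in the denominator cancels and
$$\frac{dI}{da} = \int_{0}^{1} - \frac{1}{2} s^{a} \, ds = - \frac{1}{2} \left[\frac{s^{a+1}}{a+1}\right]_0^1 = - \frac{1}{2 a + 2}.$$

Integrating with respect to $a$ gives $I(a) = - \frac{\log{\left(a + 1 \right)}}{2} - \frac{\log{\left(2 \right)}}{2} + \frac{\log{\left(3 \right)}}{2} + C$.

At $a = \frac{1}{2}$ the integrand is identically $0$, so $I(\frac{1}{2}) = 0$. The closed form gives $0$, hence $C = 0$.

Setting $a = \frac{3}{2}$:
$$I = - \frac{\log{\left(5 \right)}}{2} + \frac{\log{\left(3 \right)}}{2}.$$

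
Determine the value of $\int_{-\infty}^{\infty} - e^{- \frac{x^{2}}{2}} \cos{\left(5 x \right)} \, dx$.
$- \frac{\sqrt{2} \sqrt{\pi}}{e^{\frac{25}{2}}}$

Let $b$ denote the cosine frequency and define $I(b) = \int_{-\infty}^{\infty} - e^{- \frac{x^{2}}{2}} \cos{\left(b x \right)} \, dx$.

Differentiating under the integral sign,
$$I'(b) = \int_{-\infty}^{\infty} x e^{- \frac{x^{2}}{2}} \sin{\left(b x \right)} \, dx.$$

Integrate $\int_{-\infty}^{\infty} x \sin(b x)\, e^{- \frac{x^{2}}{2}}\, dx$ by parts with $u = \sin(b x)$ and $dv = x\, e^{- \frac{x^{2}}{2}}\, dx$, giving $v = - e^{- \frac{x^{2}}{2}}$. The boundary term vanishes and
$$\int_{-\infty}^{\infty} x \sin(b x)\, e^{- \frac{x^{2}}{2}}\, dx = b \int_{-\infty}^{\infty} \cos(b x)\, e^{- \frac{x^{2}}{2}}\, dx,$$
so $I'(b) = - b\, I(b)$.

This is a separable first-order ODE; solving with the initial condition $I(0) = \int_{-\infty}^{\infty} - e^{- \frac{x^{2}}{2}}\,dx = - \sqrt{2} \sqrt{\pi}$ gives
$$I(b) = - \sqrt{2} \sqrt{\pi} e^{- \frac{b^{2}}{2}}.$$

Setting $b = 5$:
$$I = - \frac{\sqrt{2} \sqrt{\pi}}{e^{\frac{25}{2}}}.$$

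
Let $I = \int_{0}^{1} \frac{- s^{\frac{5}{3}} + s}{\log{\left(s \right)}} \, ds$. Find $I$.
$\log{\left(\frac{3}{4} \right)}$

Consider the one-parameter family: let $I(a) = \int_{0}^{1} \frac{- s^{\frac{5}{3}} + s^{a}}{\log{\left(s \right)}} \, ds$.

Since $\dfrac{\partial}{\partial a}\,s^{a} = s^{a} \ln s$, the $\ln s$ in the denominator cancels and
$$\frac{dI}{da} = \int_{0}^{1} s^{a} \, ds = \left[\frac{s^{a+1}}{a+1}\right]_0^1 = \frac{1}{a + 1}.$$

Integrating with respect to $a$ gives $I(a) = \log{\left(\frac{3 a}{8} + \frac{3}{8} \right)} + C$.

At $a = \frac{5}{3}$ the integrand is identically $0$, so $I(\frac{5}{3}) = 0$. The closed form gives $0$, hence $C = 0$.

Setting $a = 1$:
$$I = \log{\left(\frac{3}{4} \right)}.$$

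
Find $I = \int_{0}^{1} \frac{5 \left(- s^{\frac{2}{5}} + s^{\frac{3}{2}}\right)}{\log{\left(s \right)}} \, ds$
$- \log{\left(\frac{537824}{9765625} \right)}$

Replace the exponent $\frac{2}{5}$ by a parameter $a$: let $I(a) = \int_{0}^{1} \frac{5 \left(s^{\frac{3}{2}} - s^{a}\right)}{\log{\left(s \right)}} \, ds$.

Since $\dfrac{\partial}{\partial a}\,s^{a} = s^{a} \ln s$, the $\ln s$ in the denominator cancels and
$$\frac{dI}{da} = \int_{0}^{1} -5 s^{a} \, ds = -5 \left[\frac{s^{a+1}}{a+1}\right]_0^1 = - \frac{5}{a + 1}.$$

Integrating with respect to $a$ gives $I(a) = - \log{\left(\frac{32 \left(a + 1\right)^{5}}{3125} \right)} + C$.

At $a = \frac{3}{2}$ the integrand is identically $0$, so $I(\frac{3}{2}) = 0$. The closed form gives $0$, hence $C = 0$.

Setting $a = \frac{2}{5}$:
$$I = - \log{\left(\frac{537824}{9765625} \right)}.$$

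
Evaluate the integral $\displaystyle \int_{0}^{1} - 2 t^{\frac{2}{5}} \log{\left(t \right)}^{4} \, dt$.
$- \frac{150000}{16807}$

Consider the simpler parametrised integral
$$J(a) = \int_{0}^{1} - 2 t^{a} \, dt = - \frac{2}{a + 1}.$$

Differentiating under the integral sign brings down a factor of $\ln t$:
$$\frac{dJ}{da} = \int_{0}^{1} - 2 t^{a} \log{\left(t \right)} \, dt = \frac{2}{\left(a + 1\right)^{2}}.$$

Repeating $4$ times in total — each differentiation brings down another $\ln t$ — gives
$$\frac{d^{4}J}{da^{4}} = \int_{0}^{1} - 2 t^{a} \log{\left(t \right)}^{4} \, dt = - \frac{48}{\left(a + 1\right)^{5}},$$
and the integrand here is exactly the target integrand, so $I = - \frac{48}{\left(a + 1\right)^{5}}$.

Setting $a = \frac{2}{5}$:
$$I = - \frac{150000}{16807}.$$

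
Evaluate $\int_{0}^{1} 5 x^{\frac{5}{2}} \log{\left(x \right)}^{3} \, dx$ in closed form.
$- \frac{480}{2401}$

Begin with the known integral
$$J(a) = \int_{0}^{1} 5 x^{a} \, dx = \frac{5}{a + 1}.$$

Differentiating under the integral sign brings down a factor of $\ln x$:
$$\frac{dJ}{da} = \int_{0}^{1} 5 x^{a} \log{\left(x \right)} \, dx = - \frac{5}{\left(a + 1\right)^{2}}.$$

Repeating $3$ times in total — each differentiation brings down another $\ln x$ — gives
$$\frac{d^{3}J}{da^{3}} = \int_{0}^{1} 5 x^{a} \log{\left(x \right)}^{3} \, dx = - \frac{30}{\left(a + 1\right)^{4}},$$
and the integrand here is exactly the target integrand, so $I = - \frac{30}{\left(a + 1\right)^{4}}$.

Setting $a = \frac{5}{2}$:
$$I = - \frac{480}{2401}.$$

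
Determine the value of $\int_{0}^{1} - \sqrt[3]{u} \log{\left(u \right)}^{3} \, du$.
$\frac{243}{128}$

Consider the simpler parametrised integral
$$J(a) = \int_{0}^{1} - u^{a} \, du = - \frac{1}{a + 1}.$$

Differentiating under the integral sign brings down a factor of $\ln u$:
$$\frac{dJ}{da} = \int_{0}^{1} - u^{a} \log{\left(u \right)} \, du = \frac{1}{\left(a + 1\right)^{2}}.$$

Repeating $3$ times in total — each differentiation brings down another $\ln u$ — gives
$$\frac{d^{3}J}{da^{3}} = \int_{0}^{1} - u^{a} \log{\left(u \right)}^{3} \, du = \frac{6}{\left(a + 1\right)^{4}},$$
and the integrand here is exactly the target integrand, so $I = \frac{6}{\left(a + 1\right)^{4}}$.

Setting $a = \frac{1}{3}$:
$$I = \frac{243}{128}.$$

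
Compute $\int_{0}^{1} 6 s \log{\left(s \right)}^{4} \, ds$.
$\frac{9}{2}$

Start from the elementary integral
$$J(a) = \int_{0}^{1} 6 s^{a} \, ds = \frac{6}{a + 1}.$$

Differentiating under the integral sign brings down a factor of $\ln s$:
$$\frac{dJ}{da} = \int_{0}^{1} 6 s^{a} \log{\left(s \right)} \, ds = - \frac{6}{\left(a + 1\right)^{2}}.$$

Repeating $4$ times in total — each differentiation brings down another $\ln s$ — gives
$$\frac{d^{4}J}{da^{4}} = \int_{0}^{1} 6 s^{a} \log{\left(s \right)}^{4} \, ds = \frac{144}{\left(a + 1\right)^{5}},$$
and the integrand here is exactly the target integrand, so $I = \frac{144}{\left(a + 1\right)^{5}}$.

Setting $a = 1$:
$$I = \frac{9}{2}.$$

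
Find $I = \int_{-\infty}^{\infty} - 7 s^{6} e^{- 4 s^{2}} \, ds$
$- \frac{105 \sqrt{\pi}}{1024}$

Start from the elementary integral
$$J(a) = \int_{-\infty}^{\infty} - 7 e^{- a s^{2}} \, ds = - \frac{7 \sqrt{\pi}}{\sqrt{a}}.$$

Differentiating under the integral sign brings down a factor of $(-s^2)$:
$$\frac{dJ}{da} = \int_{-\infty}^{\infty} 7 s^{2} e^{- a s^{2}} \, ds = \frac{7 \sqrt{\pi}}{2 a^{\frac{3}{2}}}.$$

Repeating $3$ times in total — each differentiation brings down another $(-s^2)$ — gives
$$\frac{d^{3}J}{da^{3}} = \int_{-\infty}^{\infty} 7 s^{6} e^{- a s^{2}} \, ds = \frac{105 \sqrt{\pi}}{8 a^{\frac{7}{2}}},$$
and the integrand here is $(-1)^{3}$ times the target integrand, so $I = (-1)^{3}\,\frac{d^{3}J}{da^{3}} = - \frac{105 \sqrt{\pi}}{8 a^{\frac{7}{2}}}$.

Setting $a = 4$:
$$I = - \frac{105 \sqrt{\pi}}{1024}.$$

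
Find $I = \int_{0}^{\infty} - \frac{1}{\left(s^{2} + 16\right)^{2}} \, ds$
$- \frac{\pi}{256}$

Start from the standard arctangent integral
$$J(a) = \int_{0}^{\infty} - \frac{1}{a^{2} + s^{2}} \, ds = - \frac{\pi}{2 a}.$$

Differentiating under the integral sign with respect to $a$,
$$\frac{dJ}{da} = \int_{0}^{\infty} \frac{2 a}{\left(a^{2} + s^{2}\right)^{2}} \, ds = \frac{\pi}{2 a^{2}},$$
so $\int_{0}^{\infty} - \frac{1}{\left(a^{2} + s^{2}\right)^{2}} \, ds = - \frac{\pi}{4 a^{3}}$.

Setting $a = 4$:
$$I = - \frac{\pi}{256}.$$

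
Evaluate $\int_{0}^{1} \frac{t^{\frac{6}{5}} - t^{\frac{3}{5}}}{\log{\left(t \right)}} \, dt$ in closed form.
$- \log{\left(\frac{8}{11} \right)}$

Introduce a parameter $a$ in the exponent: let $I(a) = \int_{0}^{1} \frac{t^{\frac{6}{5}} - t^{a}}{\log{\left(t \right)}} \, dt$.

Since $\dfrac{\partial}{\partial a}\,t^{a} = t^{a} \ln t$, the $\ln t$ in the denominator cancels and
$$\frac{dI}{da} = \int_{0}^{1} -1 t^{a} \, dt = -1 \left[\frac{t^{a+1}}{a+1}\right]_0^1 = - \frac{1}{a + 1}.$$

Integrating with respect to $a$ gives $I(a) = - \log{\left(\frac{5 a}{11} + \frac{5}{11} \right)} + C$.

At $a = \frac{6}{5}$ the integrand is identically $0$, so $I(\frac{6}{5}) = 0$. The closed form gives $0$, hence $C = 0$.

Setting $a = \frac{3}{5}$:
$$I = - \log{\left(\frac{8}{11} \right)}.$$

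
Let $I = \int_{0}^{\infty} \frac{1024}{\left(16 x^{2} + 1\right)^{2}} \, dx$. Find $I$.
$64 \pi$

Recall the elementary integral
$$J(a) = \int_{0}^{\infty} \frac{4}{a^{2} + x^{2}} \, dx = \frac{2 \pi}{a}.$$

Differentiating under the integral sign with respect to $a$,
$$\frac{dJ}{da} = \int_{0}^{\infty} - \frac{8 a}{\left(a^{2} + x^{2}\right)^{2}} \, dx = - \frac{2 \pi}{a^{2}},$$
so $\int_{0}^{\infty} \frac{4}{\left(a^{2} + x^{2}\right)^{2}} \, dx = \frac{\pi}{a^{3}}$.

Setting $a = \frac{1}{4}$:
$$I = 64 \pi.$$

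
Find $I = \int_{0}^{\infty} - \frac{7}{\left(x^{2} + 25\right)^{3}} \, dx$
$- \frac{21 \pi}{50000}$

Begin with the known result
$$J(a) = \int_{0}^{\infty} - \frac{7}{a^{2} + x^{2}} \, dx = - \frac{7 \pi}{2 a}.$$

Differentiating under the integral sign with respect to $a$,
$$\frac{dJ}{da} = \int_{0}^{\infty} \frac{14 a}{\left(a^{2} + x^{2}\right)^{2}} \, dx = \frac{7 \pi}{2 a^{2}},$$
so $\int_{0}^{\infty} - \frac{7}{\left(a^{2} + x^{2}\right)^{2}} \, dx = - \frac{7 \pi}{4 a^{3}}$.

Repeating — each differentiation of $1/(x^2+a^2)^j$ produces $-2ja/(x^2+a^2)^{j+1}$ — and dividing through by $-2ja$ at each step yields, after $2$ differentiations in total,
$$\int_{0}^{\infty} - \frac{7}{\left(a^{2} + x^{2}\right)^{3}} \, dx = - \frac{21 \pi}{16 a^{5}}.$$

Setting $a = 5$:
$$I = - \frac{21 \pi}{50000}.$$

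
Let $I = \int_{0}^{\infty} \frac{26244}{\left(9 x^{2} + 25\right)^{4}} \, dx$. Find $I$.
$\frac{2187 \pi}{125000}$

Begin with the known result
$$J(a) = \int_{0}^{\infty} \frac{4}{a^{2} + x^{2}} \, dx = \frac{2 \pi}{a}.$$

Differentiating under the integral sign with respect to $a$,
$$\frac{dJ}{da} = \int_{0}^{\infty} - \frac{8 a}{\left(a^{2} + x^{2}\right)^{2}} \, dx = - \frac{2 \pi}{a^{2}},$$
so $\int_{0}^{\infty} \frac{4}{\left(a^{2} + x^{2}\right)^{2}} \, dx = \frac{\pi}{a^{3}}$.

Repeating — each differentiation of $1/(x^2+a^2)^j$ produces $-2ja/(x^2+a^2)^{j+1}$ — and dividing through by $-2ja$ at each step yields, after $3$ differentiations in total,
$$\int_{0}^{\infty} \frac{4}{\left(a^{2} + x^{2}\right)^{4}} \, dx = \frac{5 \pi}{8 a^{7}}.$$

Setting $a = \frac{5}{3}$:
$$I = \frac{2187 \pi}{125000}.$$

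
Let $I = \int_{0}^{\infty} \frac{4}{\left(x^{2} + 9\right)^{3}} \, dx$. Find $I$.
$\frac{\pi}{324}$

Recall the elementary integral
$$J(a) = \int_{0}^{\infty} \frac{4}{a^{2} + x^{2}} \, dx = \frac{2 \pi}{a}.$$

Differentiating under the integral sign with respect to $a$,
$$\frac{dJ}{da} = \int_{0}^{\infty} - \frac{8 a}{\left(a^{2} + x^{2}\right)^{2}} \, dx = - \frac{2 \pi}{a^{2}},$$
so $\int_{0}^{\infty} \frac{4}{\left(a^{2} + x^{2}\right)^{2}} \, dx = \frac{\pi}{a^{3}}$.

Repeating — each differentiation of $1/(x^2+a^2)^j$ produces $-2ja/(x^2+a^2)^{j+1}$ — and dividing through by $-2ja$ at each step yields, after $2$ differentiations in total,
$$\int_{0}^{\infty} \frac{4}{\left(a^{2} + x^{2}\right)^{3}} \, dx = \frac{3 \pi}{4 a^{5}}.$$

Setting $a = 3$:
$$I = \frac{\pi}{324}.$$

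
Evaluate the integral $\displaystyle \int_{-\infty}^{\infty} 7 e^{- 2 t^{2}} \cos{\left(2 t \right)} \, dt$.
$\frac{7 \sqrt{2} \sqrt{\pi}}{2 e^{\frac{1}{2}}}$

Let $b$ denote the cosine frequency and define $I(b) = \int_{-\infty}^{\infty} 7 e^{- 2 t^{2}} \cos{\left(b t \right)} \, dt$.

Differentiating under the integral sign,
$$I'(b) = \int_{-\infty}^{\infty} - 7 t e^{- 2 t^{2}} \sin{\left(b t \right)} \, dt.$$

Integrate $\int_{-\infty}^{\infty} t \sin(b t)\, e^{- 2 t^{2}}\, dt$ by parts with $u = \sin(b t)$ and $dv = t\, e^{- 2 t^{2}}\, dt$, giving $v = - \frac{e^{- 2 t^{2}}}{4}$. The boundary term vanishes and
$$\int_{-\infty}^{\infty} t \sin(b t)\, e^{- 2 t^{2}}\, dt = \frac{b}{4} \int_{-\infty}^{\infty} \cos(b t)\, e^{- 2 t^{2}}\, dt,$$
so $I'(b) = - \frac{b}{4}\, I(b)$.

This is a separable first-order ODE; solving with the initial condition $I(0) = \int_{-\infty}^{\infty} 7 e^{- 2 t^{2}}\,dt = \frac{7 \sqrt{2} \sqrt{\pi}}{2}$ gives
$$I(b) = \frac{7 \sqrt{2} \sqrt{\pi} e^{- \frac{b^{2}}{8}}}{2}.$$

Setting $b = 2$:
$$I = \frac{7 \sqrt{2} \sqrt{\pi}}{2 e^{\frac{1}{2}}}.$$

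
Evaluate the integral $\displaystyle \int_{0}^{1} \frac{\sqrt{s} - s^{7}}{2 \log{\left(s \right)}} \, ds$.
$\log{\left(\frac{\sqrt{3}}{4} \right)}$

Introduce a parameter $a$ in the exponent: let $I(a) = \int_{0}^{1} \frac{- s^{7} + s^{a}}{2 \log{\left(s \right)}} \, ds$.

Since $\dfrac{\partial}{\partial a}\,s^{a} = s^{a} \ln s$, the $\ln s$ in the denominator cancels and
$$\frac{dI}{da} = \int_{0}^{1} \frac{1}{2} s^{a} \, ds = \frac{1}{2} \left[\frac{s^{a+1}}{a+1}\right]_0^1 = \frac{1}{2 \left(a + 1\right)}.$$

Integrating with respect to $a$ gives $I(a) = \frac{\log{\left(a + 1 \right)}}{2} - \frac{3 \log{\left(2 \right)}}{2} + C$.

At $a = 7$ the integrand is identically $0$, so $I(7) = 0$. The closed form gives $0$, hence $C = 0$.

Setting $a = \frac{1}{2}$:
$$I = \log{\left(\frac{\sqrt{3}}{4} \right)}.$$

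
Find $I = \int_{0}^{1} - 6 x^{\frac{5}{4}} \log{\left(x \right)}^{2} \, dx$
$- \frac{256}{243}$

Consider the simpler parametrised integral
$$J(a) = \int_{0}^{1} - 6 x^{a} \, dx = - \frac{6}{a + 1}.$$

Differentiating under the integral sign brings down a factor of $\ln x$:
$$\frac{dJ}{da} = \int_{0}^{1} - 6 x^{a} \log{\left(x \right)} \, dx = \frac{6}{\left(a + 1\right)^{2}}.$$

Repeating twice in total — each differentiation brings down another $\ln x$ — gives
$$\frac{d^{2}J}{da^{2}} = \int_{0}^{1} - 6 x^{a} \log{\left(x \right)}^{2} \, dx = - \frac{12}{\left(a + 1\right)^{3}},$$
and the integrand here is exactly the target integrand, so $I = - \frac{12}{\left(a + 1\right)^{3}}$.

Setting $a = \frac{5}{4}$:
$$I = - \frac{256}{243}.$$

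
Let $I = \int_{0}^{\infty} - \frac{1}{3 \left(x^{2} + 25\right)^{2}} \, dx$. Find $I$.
$- \frac{\pi}{1500}$

Recall the elementary integral
$$J(a) = \int_{0}^{\infty} - \frac{1}{3 \left(a^{2} + x^{2}\right)} \, dx = - \frac{\pi}{6 a}.$$

Differentiating under the integral sign with respect to $a$,
$$\frac{dJ}{da} = \int_{0}^{\infty} \frac{2 a}{3 \left(a^{2} + x^{2}\right)^{2}} \, dx = \frac{\pi}{6 a^{2}},$$
so $\int_{0}^{\infty} - \frac{1}{3 \left(a^{2} + x^{2}\right)^{2}} \, dx = - \frac{\pi}{12 a^{3}}$.

Setting $a = 5$:
$$I = - \frac{\pi}{1500}.$$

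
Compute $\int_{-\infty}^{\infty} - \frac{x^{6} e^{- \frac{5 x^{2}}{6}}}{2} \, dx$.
$- \frac{81 \sqrt{30} \sqrt{\pi}}{250}$

Consider the simpler parametrised integral
$$J(a) = \int_{-\infty}^{\infty} - \frac{e^{- a x^{2}}}{2} \, dx = - \frac{\sqrt{\pi}}{2 \sqrt{a}}.$$

Differentiating under the integral sign brings down a factor of $(-x^2)$:
$$\frac{dJ}{da} = \int_{-\infty}^{\infty} \frac{x^{2} e^{- a x^{2}}}{2} \, dx = \frac{\sqrt{\pi}}{4 a^{\frac{3}{2}}}.$$

Repeating $3$ times in total — each differentiation brings down another $(-x^2)$ — gives
$$\frac{d^{3}J}{da^{3}} = \int_{-\infty}^{\infty} \frac{x^{6} e^{- a x^{2}}}{2} \, dx = \frac{15 \sqrt{\pi}}{16 a^{\frac{7}{2}}},$$
and the integrand here is $(-1)^{3}$ times the target integrand, so $I = (-1)^{3}\,\frac{d^{3}J}{da^{3}} = - \frac{15 \sqrt{\pi}}{16 a^{\frac{7}{2}}}$.

Setting $a = \frac{5}{6}$:
$$I = - \frac{81 \sqrt{30} \sqrt{\pi}}{250}.$$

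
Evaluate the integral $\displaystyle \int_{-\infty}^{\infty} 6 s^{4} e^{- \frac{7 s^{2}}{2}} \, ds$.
$\frac{18 \sqrt{14} \sqrt{\pi}}{343}$

Begin with the known integral
$$J(a) = \int_{-\infty}^{\infty} 6 e^{- a s^{2}} \, ds = \frac{6 \sqrt{\pi}}{\sqrt{a}}.$$

Differentiating under the integral sign brings down a factor of $(-s^2)$:
$$\frac{dJ}{da} = \int_{-\infty}^{\infty} - 6 s^{2} e^{- a s^{2}} \, ds = - \frac{3 \sqrt{\pi}}{a^{\frac{3}{2}}}.$$

Repeating twice in total — each differentiation brings down another $(-s^2)$ — gives
$$\frac{d^{2}J}{da^{2}} = \int_{-\infty}^{\infty} 6 s^{4} e^{- a s^{2}} \, ds = \frac{9 \sqrt{\pi}}{2 a^{\frac{5}{2}}},$$
and the integrand here is exactly the target integrand, so $I = \frac{9 \sqrt{\pi}}{2 a^{\frac{5}{2}}}$.

Setting $a = \frac{7}{2}$:
$$I = \frac{18 \sqrt{14} \sqrt{\pi}}{343}.$$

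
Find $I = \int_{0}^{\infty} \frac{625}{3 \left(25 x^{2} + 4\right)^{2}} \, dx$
$\frac{125 \pi}{96}$

Start from the standard arctangent integral
$$J(a) = \int_{0}^{\infty} \frac{1}{3 \left(a^{2} + x^{2}\right)} \, dx = \frac{\pi}{6 a}.$$

Differentiating under the integral sign with respect to $a$,
$$\frac{dJ}{da} = \int_{0}^{\infty} - \frac{2 a}{3 \left(a^{2} + x^{2}\right)^{2}} \, dx = - \frac{\pi}{6 a^{2}},$$
so $\int_{0}^{\infty} \frac{1}{3 \left(a^{2} + x^{2}\right)^{2}} \, dx = \frac{\pi}{12 a^{3}}$.

Setting $a = \frac{2}{5}$:
$$I = \frac{125 \pi}{96}.$$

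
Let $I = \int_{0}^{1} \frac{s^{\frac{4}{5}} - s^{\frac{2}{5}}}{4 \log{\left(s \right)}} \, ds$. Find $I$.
$- \frac{\log{\left(7 \right)}}{4} + \frac{\log{\left(3 \right)}}{2}$

Consider the one-parameter family: let $I(a) = \int_{0}^{1} \frac{s^{\frac{4}{5}} - s^{a}}{4 \log{\left(s \right)}} \, ds$.

Since $\dfrac{\partial}{\partial a}\,s^{a} = s^{a} \ln s$, the $\ln s$ in the denominator cancels and
$$\frac{dI}{da} = \int_{0}^{1} - \frac{1}{4} s^{a} \, ds = - \frac{1}{4} \left[\frac{s^{a+1}}{a+1}\right]_0^1 = - \frac{1}{4 a + 4}.$$

Integrating with respect to $a$ gives $I(a) = - \frac{\log{\left(a + 1 \right)}}{4} - \frac{\log{\left(5 \right)}}{4} + \frac{\log{\left(3 \right)}}{2} + C$.

At $a = \frac{4}{5}$ the integrand is identically $0$, so $I(\frac{4}{5}) = 0$. The closed form gives $0$, hence $C = 0$.

Setting $a = \frac{2}{5}$:
$$I = - \frac{\log{\left(7 \right)}}{4} + \frac{\log{\left(3 \right)}}{2}.$$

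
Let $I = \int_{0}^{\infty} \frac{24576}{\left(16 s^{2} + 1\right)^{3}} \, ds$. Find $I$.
$1152 \pi$

Begin with the known result
$$J(a) = \int_{0}^{\infty} \frac{6}{a^{2} + s^{2}} \, ds = \frac{3 \pi}{a}.$$

Differentiating under the integral sign with respect to $a$,
$$\frac{dJ}{da} = \int_{0}^{\infty} - \frac{12 a}{\left(a^{2} + s^{2}\right)^{2}} \, ds = - \frac{3 \pi}{a^{2}},$$
so $\int_{0}^{\infty} \frac{6}{\left(a^{2} + s^{2}\right)^{2}} \, ds = \frac{3 \pi}{2 a^{3}}$.

Repeating — each differentiation of $1/(s^2+a^2)^j$ produces $-2ja/(s^2+a^2)^{j+1}$ — and dividing through by $-2ja$ at each step yields, after $2$ differentiations in total,
$$\int_{0}^{\infty} \frac{6}{\left(a^{2} + s^{2}\right)^{3}} \, ds = \frac{9 \pi}{8 a^{5}}.$$

Setting $a = \frac{1}{4}$:
$$I = 1152 \pi.$$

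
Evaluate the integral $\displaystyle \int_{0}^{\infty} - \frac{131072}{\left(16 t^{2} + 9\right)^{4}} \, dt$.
$- \frac{5120 \pi}{2187}$

Recall the elementary integral
$$J(a) = \int_{0}^{\infty} - \frac{2}{a^{2} + t^{2}} \, dt = - \frac{\pi}{a}.$$

Differentiating under the integral sign with respect to $a$,
$$\frac{dJ}{da} = \int_{0}^{\infty} \frac{4 a}{\left(a^{2} + t^{2}\right)^{2}} \, dt = \frac{\pi}{a^{2}},$$
so $\int_{0}^{\infty} - \frac{2}{\left(a^{2} + t^{2}\right)^{2}} \, dt = - \frac{\pi}{2 a^{3}}$.

Repeating — each differentiation of $1/(t^2+a^2)^j$ produces $-2ja/(t^2+a^2)^{j+1}$ — and dividing through by $-2ja$ at each step yields, after $3$ differentiations in total,
$$\int_{0}^{\infty} - \frac{2}{\left(a^{2} + t^{2}\right)^{4}} \, dt = - \frac{5 \pi}{16 a^{7}}.$$

Setting $a = \frac{3}{4}$:
$$I = - \frac{5120 \pi}{2187}.$$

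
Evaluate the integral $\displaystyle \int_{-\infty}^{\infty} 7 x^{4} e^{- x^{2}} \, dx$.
$\frac{21 \sqrt{\pi}}{4}$

Consider the simpler parametrised integral
$$J(a) = \int_{-\infty}^{\infty} 7 e^{- a x^{2}} \, dx = \frac{7 \sqrt{\pi}}{\sqrt{a}}.$$

Differentiating under the integral sign brings down a factor of $(-x^2)$:
$$\frac{dJ}{da} = \int_{-\infty}^{\infty} - 7 x^{2} e^{- a x^{2}} \, dx = - \frac{7 \sqrt{\pi}}{2 a^{\frac{3}{2}}}.$$

Repeating twice in total — each differentiation brings down another $(-x^2)$ — gives
$$\frac{d^{2}J}{da^{2}} = \int_{-\infty}^{\infty} 7 x^{4} e^{- a x^{2}} \, dx = \frac{21 \sqrt{\pi}}{4 a^{\frac{5}{2}}},$$
and the integrand here is exactly the target integrand, so $I = \frac{21 \sqrt{\pi}}{4 a^{\frac{5}{2}}}$.

Setting $a = 1$:
$$I = \frac{21 \sqrt{\pi}}{4}.$$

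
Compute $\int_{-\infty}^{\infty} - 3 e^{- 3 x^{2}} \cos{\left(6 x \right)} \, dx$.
$- \frac{\sqrt{3} \sqrt{\pi}}{e^{3}}$

Treat the cosine frequency as a parameter and define $I(b) = \int_{-\infty}^{\infty} - 3 e^{- 3 x^{2}} \cos{\left(b x \right)} \, dx$.

Differentiating under the integral sign,
$$I'(b) = \int_{-\infty}^{\infty} 3 x e^{- 3 x^{2}} \sin{\left(b x \right)} \, dx.$$

Integrate $\int_{-\infty}^{\infty} x \sin(b x)\, e^{- 3 x^{2}}\, dx$ by parts with $u = \sin(b x)$ and $dv = x\, e^{- 3 x^{2}}\, dx$, giving $v = - \frac{e^{- 3 x^{2}}}{6}$. The boundary term vanishes and
$$\int_{-\infty}^{\infty} x \sin(b x)\, e^{- 3 x^{2}}\, dx = \frac{b}{6} \int_{-\infty}^{\infty} \cos(b x)\, e^{- 3 x^{2}}\, dx,$$
so $I'(b) = - \frac{b}{6}\, I(b)$.

This is a separable first-order ODE; solving with the initial condition $I(0) = \int_{-\infty}^{\infty} - 3 e^{- 3 x^{2}}\,dx = - \sqrt{3} \sqrt{\pi}$ gives
$$I(b) = - \sqrt{3} \sqrt{\pi} e^{- \frac{b^{2}}{12}}.$$

Setting $b = 6$:
$$I = - \frac{\sqrt{3} \sqrt{\pi}}{e^{3}}.$$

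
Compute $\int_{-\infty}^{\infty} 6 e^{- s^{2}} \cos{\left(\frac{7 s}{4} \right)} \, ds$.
$\frac{6 \sqrt{\pi}}{e^{\frac{49}{64}}}$

Let $b$ denote the cosine frequency and define $I(b) = \int_{-\infty}^{\infty} 6 e^{- s^{2}} \cos{\left(b s \right)} \, ds$.

Differentiating under the integral sign,
$$I'(b) = \int_{-\infty}^{\infty} - 6 s e^{- s^{2}} \sin{\left(b s \right)} \, ds.$$

Integrate $\int_{-\infty}^{\infty} s \sin(b s)\, e^{- s^{2}}\, ds$ by parts with $u = \sin(b s)$ and $dv = s\, e^{- s^{2}}\, ds$, giving $v = - \frac{e^{- s^{2}}}{2}$. The boundary term vanishes and
$$\int_{-\infty}^{\infty} s \sin(b s)\, e^{- s^{2}}\, ds = \frac{b}{2} \int_{-\infty}^{\infty} \cos(b s)\, e^{- s^{2}}\, ds,$$
so $I'(b) = - \frac{b}{2}\, I(b)$.

This is a separable first-order ODE; solving with the initial condition $I(0) = \int_{-\infty}^{\infty} 6 e^{- s^{2}}\,ds = 6 \sqrt{\pi}$ gives
$$I(b) = 6 \sqrt{\pi} e^{- \frac{b^{2}}{4}}.$$

Setting $b = \frac{7}{4}$:
$$I = \frac{6 \sqrt{\pi}}{e^{\frac{49}{64}}}.$$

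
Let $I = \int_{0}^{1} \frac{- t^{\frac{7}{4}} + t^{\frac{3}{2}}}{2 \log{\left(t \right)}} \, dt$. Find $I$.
$\log{\left(\frac{\sqrt{110}}{11} \right)}$

Replace the exponent $\frac{3}{2}$ by a parameter $a$: let $I(a) = \int_{0}^{1} \frac{- t^{\frac{7}{4}} + t^{a}}{2 \log{\left(t \right)}} \, dt$.

Since $\dfrac{\partial}{\partial a}\,t^{a} = t^{a} \ln t$, the $\ln t$ in the denominator cancels and
$$\frac{dI}{da} = \int_{0}^{1} \frac{1}{2} t^{a} \, dt = \frac{1}{2} \left[\frac{t^{a+1}}{a+1}\right]_0^1 = \frac{1}{2 \left(a + 1\right)}.$$

Integrating with respect to $a$ gives $I(a) = \frac{\log{\left(a + 1 \right)}}{2} - \frac{\log{\left(11 \right)}}{2} + \log{\left(2 \right)} + C$.

At $a = \frac{7}{4}$ the integrand is identically $0$, so $I(\frac{7}{4}) = 0$. The closed form gives $0$, hence $C = 0$.

Setting $a = \frac{3}{2}$:
$$I = \log{\left(\frac{\sqrt{110}}{11} \right)}.$$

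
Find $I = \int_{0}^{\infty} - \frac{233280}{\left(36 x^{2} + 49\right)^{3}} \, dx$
$- \frac{7290 \pi}{16807}$

Begin with the known result
$$J(a) = \int_{0}^{\infty} - \frac{5}{a^{2} + x^{2}} \, dx = - \frac{5 \pi}{2 a}.$$

Differentiating under the integral sign with respect to $a$,
$$\frac{dJ}{da} = \int_{0}^{\infty} \frac{10 a}{\left(a^{2} + x^{2}\right)^{2}} \, dx = \frac{5 \pi}{2 a^{2}},$$
so $\int_{0}^{\infty} - \frac{5}{\left(a^{2} + x^{2}\right)^{2}} \, dx = - \frac{5 \pi}{4 a^{3}}$.

Repeating — each differentiation of $1/(x^2+a^2)^j$ produces $-2ja/(x^2+a^2)^{j+1}$ — and dividing through by $-2ja$ at each step yields, after $2$ differentiations in total,
$$\int_{0}^{\infty} - \frac{5}{\left(a^{2} + x^{2}\right)^{3}} \, dx = - \frac{15 \pi}{16 a^{5}}.$$

Setting $a = \frac{7}{6}$:
$$I = - \frac{7290 \pi}{16807}.$$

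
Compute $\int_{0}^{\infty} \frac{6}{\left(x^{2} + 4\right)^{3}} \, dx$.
$\frac{9 \pi}{256}$

Start from the standard arctangent integral
$$J(a) = \int_{0}^{\infty} \frac{6}{a^{2} + x^{2}} \, dx = \frac{3 \pi}{a}.$$

Differentiating under the integral sign with respect to $a$,
$$\frac{dJ}{da} = \int_{0}^{\infty} - \frac{12 a}{\left(a^{2} + x^{2}\right)^{2}} \, dx = - \frac{3 \pi}{a^{2}},$$
so $\int_{0}^{\infty} \frac{6}{\left(a^{2} + x^{2}\right)^{2}} \, dx = \frac{3 \pi}{2 a^{3}}$.

Repeating — each differentiation of $1/(x^2+a^2)^j$ produces $-2ja/(x^2+a^2)^{j+1}$ — and dividing through by $-2ja$ at each step yields, after $2$ differentiations in total,
$$\int_{0}^{\infty} \frac{6}{\left(a^{2} + x^{2}\right)^{3}} \, dx = \frac{9 \pi}{8 a^{5}}.$$

Setting $a = 2$:
$$I = \frac{9 \pi}{256}.$$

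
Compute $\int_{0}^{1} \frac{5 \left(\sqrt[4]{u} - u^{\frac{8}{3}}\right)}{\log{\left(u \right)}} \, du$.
$\log{\left(\frac{759375}{164916224} \right)}$

Introduce a parameter $a$ in the exponent: let $I(a) = \int_{0}^{1} \frac{5 \left(- u^{\frac{8}{3}} + u^{a}\right)}{\log{\left(u \right)}} \, du$.

Since $\dfrac{\partial}{\partial a}\,u^{a} = u^{a} \ln u$, the $\ln u$ in the denominator cancels and
$$\frac{dI}{da} = \int_{0}^{1} 5 u^{a} \, du = 5 \left[\frac{u^{a+1}}{a+1}\right]_0^1 = \frac{5}{a + 1}.$$

Integrating with respect to $a$ gives $I(a) = \log{\left(\frac{243 \left(a + 1\right)^{5}}{161051} \right)} + C$.

At $a = \frac{8}{3}$ the integrand is identically $0$, so $I(\frac{8}{3}) = 0$. The closed form gives $0$, hence $C = 0$.

Setting $a = \frac{1}{4}$:
$$I = \log{\left(\frac{759375}{164916224} \right)}.$$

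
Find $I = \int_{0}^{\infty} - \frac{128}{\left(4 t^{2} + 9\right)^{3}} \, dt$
$- \frac{4 \pi}{81}$

Begin with the known result
$$J(a) = \int_{0}^{\infty} - \frac{2}{a^{2} + t^{2}} \, dt = - \frac{\pi}{a}.$$

Differentiating under the integral sign with respect to $a$,
$$\frac{dJ}{da} = \int_{0}^{\infty} \frac{4 a}{\left(a^{2} + t^{2}\right)^{2}} \, dt = \frac{\pi}{a^{2}},$$
so $\int_{0}^{\infty} - \frac{2}{\left(a^{2} + t^{2}\right)^{2}} \, dt = - \frac{\pi}{2 a^{3}}$.

Repeating — each differentiation of $1/(t^2+a^2)^j$ produces $-2ja/(t^2+a^2)^{j+1}$ — and dividing through by $-2ja$ at each step yields, after $2$ differentiations in total,
$$\int_{0}^{\infty} - \frac{2}{\left(a^{2} + t^{2}\right)^{3}} \, dt = - \frac{3 \pi}{8 a^{5}}.$$

Setting $a = \frac{3}{2}$:
$$I = - \frac{4 \pi}{81}.$$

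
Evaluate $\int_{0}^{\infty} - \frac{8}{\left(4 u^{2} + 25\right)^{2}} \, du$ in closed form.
$- \frac{\pi}{125}$

Begin with the known result
$$J(a) = \int_{0}^{\infty} - \frac{1}{2 \left(a^{2} + u^{2}\right)} \, du = - \frac{\pi}{4 a}.$$

Differentiating under the integral sign with respect to $a$,
$$\frac{dJ}{da} = \int_{0}^{\infty} \frac{a}{\left(a^{2} + u^{2}\right)^{2}} \, du = \frac{\pi}{4 a^{2}},$$
so $\int_{0}^{\infty} - \frac{1}{2 \left(a^{2} + u^{2}\right)^{2}} \, du = - \frac{\pi}{8 a^{3}}$.

Setting $a = \frac{5}{2}$:
$$I = - \frac{\pi}{125}.$$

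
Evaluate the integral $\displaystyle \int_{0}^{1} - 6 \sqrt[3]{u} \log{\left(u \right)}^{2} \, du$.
$- \frac{81}{16}$

Consider the simpler parametrised integral
$$J(a) = \int_{0}^{1} - 6 u^{a} \, du = - \frac{6}{a + 1}.$$

Differentiating under the integral sign brings down a factor of $\ln u$:
$$\frac{dJ}{da} = \int_{0}^{1} - 6 u^{a} \log{\left(u \right)} \, du = \frac{6}{\left(a + 1\right)^{2}}.$$

Repeating twice in total — each differentiation brings down another $\ln u$ — gives
$$\frac{d^{2}J}{da^{2}} = \int_{0}^{1} - 6 u^{a} \log{\left(u \right)}^{2} \, du = - \frac{12}{\left(a + 1\right)^{3}},$$
and the integrand here is exactly the target integrand, so $I = - \frac{12}{\left(a + 1\right)^{3}}$.

Setting $a = \frac{1}{3}$:
$$I = - \frac{81}{16}.$$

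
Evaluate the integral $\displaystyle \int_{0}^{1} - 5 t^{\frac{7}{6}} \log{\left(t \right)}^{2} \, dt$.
$- \frac{2160}{2197}$

Start from the elementary integral
$$J(a) = \int_{0}^{1} - 5 t^{a} \, dt = - \frac{5}{a + 1}.$$

Differentiating under the integral sign brings down a factor of $\ln t$:
$$\frac{dJ}{da} = \int_{0}^{1} - 5 t^{a} \log{\left(t \right)} \, dt = \frac{5}{\left(a + 1\right)^{2}}.$$

Repeating twice in total — each differentiation brings down another $\ln t$ — gives
$$\frac{d^{2}J}{da^{2}} = \int_{0}^{1} - 5 t^{a} \log{\left(t \right)}^{2} \, dt = - \frac{10}{\left(a + 1\right)^{3}},$$
and the integrand here is exactly the target integrand, so $I = - \frac{10}{\left(a + 1\right)^{3}}$.

Setting $a = \frac{7}{6}$:
$$I = - \frac{2160}{2197}.$$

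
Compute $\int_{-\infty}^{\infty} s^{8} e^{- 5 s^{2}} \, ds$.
$\frac{21 \sqrt{5} \sqrt{\pi}}{10000}$

Consider the simpler parametrised integral
$$J(a) = \int_{-\infty}^{\infty} e^{- a s^{2}} \, ds = \frac{\sqrt{\pi}}{\sqrt{a}}.$$

Differentiating under the integral sign brings down a factor of $(-s^2)$:
$$\frac{dJ}{da} = \int_{-\infty}^{\infty} - s^{2} e^{- a s^{2}} \, ds = - \frac{\sqrt{\pi}}{2 a^{\frac{3}{2}}}.$$

Repeating $4$ times in total — each differentiation brings down another $(-s^2)$ — gives
$$\frac{d^{4}J}{da^{4}} = \int_{-\infty}^{\infty} s^{8} e^{- a s^{2}} \, ds = \frac{105 \sqrt{\pi}}{16 a^{\frac{9}{2}}},$$
and the integrand here is exactly the target integrand, so $I = \frac{105 \sqrt{\pi}}{16 a^{\frac{9}{2}}}$.

Setting $a = 5$:
$$I = \frac{21 \sqrt{5} \sqrt{\pi}}{10000}.$$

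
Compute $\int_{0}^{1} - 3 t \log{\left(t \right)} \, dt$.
$\frac{3}{4}$

Consider the simpler parametrised integral
$$J(a) = \int_{0}^{1} - 3 t^{a} \, dt = - \frac{3}{a + 1}.$$

Differentiating under the integral sign brings down a factor of $\ln t$:
$$\frac{dJ}{da} = \int_{0}^{1} - 3 t^{a} \log{\left(t \right)} \, dt = \frac{3}{\left(a + 1\right)^{2}}.$$

The integral on the left is $I$, so $I = \frac{3}{\left(a + 1\right)^{2}}$.

Setting $a = 1$:
$$I = \frac{3}{4}.$$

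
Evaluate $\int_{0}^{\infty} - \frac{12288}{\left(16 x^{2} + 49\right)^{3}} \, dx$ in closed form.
$- \frac{576 \pi}{16807}$

Begin with the known result
$$J(a) = \int_{0}^{\infty} - \frac{3}{a^{2} + x^{2}} \, dx = - \frac{3 \pi}{2 a}.$$

Differentiating under the integral sign with respect to $a$,
$$\frac{dJ}{da} = \int_{0}^{\infty} \frac{6 a}{\left(a^{2} + x^{2}\right)^{2}} \, dx = \frac{3 \pi}{2 a^{2}},$$
so $\int_{0}^{\infty} - \frac{3}{\left(a^{2} + x^{2}\right)^{2}} \, dx = - \frac{3 \pi}{4 a^{3}}$.

Repeating — each differentiation of $1/(x^2+a^2)^j$ produces $-2ja/(x^2+a^2)^{j+1}$ — and dividing through by $-2ja$ at each step yields, after $2$ differentiations in total,
$$\int_{0}^{\infty} - \frac{3}{\left(a^{2} + x^{2}\right)^{3}} \, dx = - \frac{9 \pi}{16 a^{5}}.$$

Setting $a = \frac{7}{4}$:
$$I = - \frac{576 \pi}{16807}.$$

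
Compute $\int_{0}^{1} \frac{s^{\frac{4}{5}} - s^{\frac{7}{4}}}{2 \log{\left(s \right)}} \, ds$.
$- \frac{\log{\left(55 \right)}}{2} + \log{\left(6 \right)}$

Replace the exponent $\frac{7}{4}$ by a parameter $a$: let $I(a) = \int_{0}^{1} \frac{s^{\frac{4}{5}} - s^{a}}{2 \log{\left(s \right)}} \, ds$.

Since $\dfrac{\partial}{\partial a}\,s^{a} = s^{a} \ln s$, the $\ln s$ in the denominator cancels and
$$\frac{dI}{da} = \int_{0}^{1} - \frac{1}{2} s^{a} \, ds = - \frac{1}{2} \left[\frac{s^{a+1}}{a+1}\right]_0^1 = - \frac{1}{2 a + 2}.$$

Integrating with respect to $a$ gives $I(a) = - \frac{\log{\left(a + 1 \right)}}{2} - \frac{\log{\left(5 \right)}}{2} + \log{\left(3 \right)} + C$.

At $a = \frac{4}{5}$ the integrand is identically $0$, so $I(\frac{4}{5}) = 0$. The closed form gives $0$, hence $C = 0$.

Setting $a = \frac{7}{4}$:
$$I = - \frac{\log{\left(55 \right)}}{2} + \log{\left(6 \right)}.$$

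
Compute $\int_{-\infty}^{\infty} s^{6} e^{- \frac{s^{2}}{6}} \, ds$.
$405 \sqrt{6} \sqrt{\pi}$

Consider the simpler parametrised integral
$$J(a) = \int_{-\infty}^{\infty} e^{- a s^{2}} \, ds = \frac{\sqrt{\pi}}{\sqrt{a}}.$$

Differentiating under the integral sign brings down a factor of $(-s^2)$:
$$\frac{dJ}{da} = \int_{-\infty}^{\infty} - s^{2} e^{- a s^{2}} \, ds = - \frac{\sqrt{\pi}}{2 a^{\frac{3}{2}}}.$$

Repeating $3$ times in total — each differentiation brings down another $(-s^2)$ — gives
$$\frac{d^{3}J}{da^{3}} = \int_{-\infty}^{\infty} - s^{6} e^{- a s^{2}} \, ds = - \frac{15 \sqrt{\pi}}{8 a^{\frac{7}{2}}},$$
and the integrand here is $(-1)^{3}$ times the target integrand, so $I = (-1)^{3}\,\frac{d^{3}J}{da^{3}} = \frac{15 \sqrt{\pi}}{8 a^{\frac{7}{2}}}$.

Setting $a = \frac{1}{6}$:
$$I = 405 \sqrt{6} \sqrt{\pi}.$$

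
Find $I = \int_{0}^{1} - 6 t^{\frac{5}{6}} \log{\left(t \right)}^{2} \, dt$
$- \frac{2592}{1331}$

Start from the elementary integral
$$J(a) = \int_{0}^{1} - 6 t^{a} \, dt = - \frac{6}{a + 1}.$$

Differentiating under the integral sign brings down a factor of $\ln t$:
$$\frac{dJ}{da} = \int_{0}^{1} - 6 t^{a} \log{\left(t \right)} \, dt = \frac{6}{\left(a + 1\right)^{2}}.$$

Repeating twice in total — each differentiation brings down another $\ln t$ — gives
$$\frac{d^{2}J}{da^{2}} = \int_{0}^{1} - 6 t^{a} \log{\left(t \right)}^{2} \, dt = - \frac{12}{\left(a + 1\right)^{3}},$$
and the integrand here is exactly the target integrand, so $I = - \frac{12}{\left(a + 1\right)^{3}}$.

Setting $a = \frac{5}{6}$:
$$I = - \frac{2592}{1331}.$$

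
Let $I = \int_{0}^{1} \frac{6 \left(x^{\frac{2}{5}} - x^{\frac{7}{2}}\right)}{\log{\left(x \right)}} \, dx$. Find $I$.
$\log{\left(\frac{7529536}{8303765625} \right)}$

Consider the one-parameter family: let $I(a) = \int_{0}^{1} \frac{6 \left(- x^{\frac{7}{2}} + x^{a}\right)}{\log{\left(x \right)}} \, dx$.

Since $\dfrac{\partial}{\partial a}\,x^{a} = x^{a} \ln x$, the $\ln x$ in the denominator cancels and
$$\frac{dI}{da} = \int_{0}^{1} 6 x^{a} \, dx = 6 \left[\frac{x^{a+1}}{a+1}\right]_0^1 = \frac{6}{a + 1}.$$

Integrating with respect to $a$ gives $I(a) = \log{\left(\frac{64 \left(a + 1\right)^{6}}{531441} \right)} + C$.

At $a = \frac{7}{2}$ the integrand is identically $0$, so $I(\frac{7}{2}) = 0$. The closed form gives $0$, hence $C = 0$.

Setting $a = \frac{2}{5}$:
$$I = \log{\left(\frac{7529536}{8303765625} \right)}.$$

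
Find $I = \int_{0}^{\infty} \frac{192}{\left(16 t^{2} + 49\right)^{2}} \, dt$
$\frac{12 \pi}{343}$

Start from the standard arctangent integral
$$J(a) = \int_{0}^{\infty} \frac{3}{4 \left(a^{2} + t^{2}\right)} \, dt = \frac{3 \pi}{8 a}.$$

Differentiating under the integral sign with respect to $a$,
$$\frac{dJ}{da} = \int_{0}^{\infty} - \frac{3 a}{2 \left(a^{2} + t^{2}\right)^{2}} \, dt = - \frac{3 \pi}{8 a^{2}},$$
so $\int_{0}^{\infty} \frac{3}{4 \left(a^{2} + t^{2}\right)^{2}} \, dt = \frac{3 \pi}{16 a^{3}}$.

Setting $a = \frac{7}{4}$:
$$I = \frac{12 \pi}{343}.$$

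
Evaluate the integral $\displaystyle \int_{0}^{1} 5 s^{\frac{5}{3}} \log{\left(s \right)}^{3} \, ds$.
$- \frac{1215}{2048}$

Begin with the known integral
$$J(a) = \int_{0}^{1} 5 s^{a} \, ds = \frac{5}{a + 1}.$$

Differentiating under the integral sign brings down a factor of $\ln s$:
$$\frac{dJ}{da} = \int_{0}^{1} 5 s^{a} \log{\left(s \right)} \, ds = - \frac{5}{\left(a + 1\right)^{2}}.$$

Repeating $3$ times in total — each differentiation brings down another $\ln s$ — gives
$$\frac{d^{3}J}{da^{3}} = \int_{0}^{1} 5 s^{a} \log{\left(s \right)}^{3} \, ds = - \frac{30}{\left(a + 1\right)^{4}},$$
and the integrand here is exactly the target integrand, so $I = - \frac{30}{\left(a + 1\right)^{4}}$.

Setting $a = \frac{5}{3}$:
$$I = - \frac{1215}{2048}.$$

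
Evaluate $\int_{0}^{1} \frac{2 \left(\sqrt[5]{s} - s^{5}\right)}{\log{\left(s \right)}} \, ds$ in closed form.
$- \log{\left(25 \right)}$

Replace the exponent $5$ by a parameter $a$: let $I(a) = \int_{0}^{1} \frac{2 \left(\sqrt[5]{s} - s^{a}\right)}{\log{\left(s \right)}} \, ds$.

Since $\dfrac{\partial}{\partial a}\,s^{a} = s^{a} \ln s$, the $\ln s$ in the denominator cancels and
$$\frac{dI}{da} = \int_{0}^{1} -2 s^{a} \, ds = -2 \left[\frac{s^{a+1}}{a+1}\right]_0^1 = - \frac{2}{a + 1}.$$

Integrating with respect to $a$ gives $I(a) = - \log{\left(\frac{25 \left(a + 1\right)^{2}}{36} \right)} + C$.

At $a = \frac{1}{5}$ the integrand is identically $0$, so $I(\frac{1}{5}) = 0$. The closed form gives $0$, hence $C = 0$.

Setting $a = 5$:
$$I = - \log{\left(25 \right)}.$$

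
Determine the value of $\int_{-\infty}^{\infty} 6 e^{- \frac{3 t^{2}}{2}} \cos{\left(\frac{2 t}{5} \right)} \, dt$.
$\frac{2 \sqrt{6} \sqrt{\pi}}{e^{\frac{2}{75}}}$

Define $I(b) = \int_{-\infty}^{\infty} 6 e^{- \frac{3 t^{2}}{2}} \cos{\left(b t \right)} \, dt$.

Differentiating under the integral sign,
$$I'(b) = \int_{-\infty}^{\infty} - 6 t e^{- \frac{3 t^{2}}{2}} \sin{\left(b t \right)} \, dt.$$

Integrate $\int_{-\infty}^{\infty} t \sin(b t)\, e^{- \frac{3 t^{2}}{2}}\, dt$ by parts with $u = \sin(b t)$ and $dv = t\, e^{- \frac{3 t^{2}}{2}}\, dt$, giving $v = - \frac{e^{- \frac{3 t^{2}}{2}}}{3}$. The boundary term vanishes and
$$\int_{-\infty}^{\infty} t \sin(b t)\, e^{- \frac{3 t^{2}}{2}}\, dt = \frac{b}{3} \int_{-\infty}^{\infty} \cos(b t)\, e^{- \frac{3 t^{2}}{2}}\, dt,$$
so $I'(b) = - \frac{b}{3}\, I(b)$.

This is a separable first-order ODE; solving with the initial condition $I(0) = \int_{-\infty}^{\infty} 6 e^{- \frac{3 t^{2}}{2}}\,dt = 2 \sqrt{6} \sqrt{\pi}$ gives
$$I(b) = 2 \sqrt{6} \sqrt{\pi} e^{- \frac{b^{2}}{6}}.$$

Setting $b = \frac{2}{5}$:
$$I = \frac{2 \sqrt{6} \sqrt{\pi}}{e^{\frac{2}{75}}}.$$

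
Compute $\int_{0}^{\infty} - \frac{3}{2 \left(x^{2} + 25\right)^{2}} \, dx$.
$- \frac{3 \pi}{1000}$

Begin with the known result
$$J(a) = \int_{0}^{\infty} - \frac{3}{2 \left(a^{2} + x^{2}\right)} \, dx = - \frac{3 \pi}{4 a}.$$

Differentiating under the integral sign with respect to $a$,
$$\frac{dJ}{da} = \int_{0}^{\infty} \frac{3 a}{\left(a^{2} + x^{2}\right)^{2}} \, dx = \frac{3 \pi}{4 a^{2}},$$
so $\int_{0}^{\infty} - \frac{3}{2 \left(a^{2} + x^{2}\right)^{2}} \, dx = - \frac{3 \pi}{8 a^{3}}$.

Setting $a = 5$:
$$I = - \frac{3 \pi}{1000}.$$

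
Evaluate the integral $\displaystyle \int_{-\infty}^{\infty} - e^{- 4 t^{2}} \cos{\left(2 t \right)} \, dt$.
$- \frac{\sqrt{\pi}}{2 e^{\frac{1}{4}}}$

Treat the cosine frequency as a parameter and define $I(b) = \int_{-\infty}^{\infty} - e^{- 4 t^{2}} \cos{\left(b t \right)} \, dt$.

Differentiating under the integral sign,
$$I'(b) = \int_{-\infty}^{\infty} t e^{- 4 t^{2}} \sin{\left(b t \right)} \, dt.$$

Integrate $\int_{-\infty}^{\infty} t \sin(b t)\, e^{- 4 t^{2}}\, dt$ by parts with $u = \sin(b t)$ and $dv = t\, e^{- 4 t^{2}}\, dt$, giving $v = - \frac{e^{- 4 t^{2}}}{8}$. The boundary term vanishes and
$$\int_{-\infty}^{\infty} t \sin(b t)\, e^{- 4 t^{2}}\, dt = \frac{b}{8} \int_{-\infty}^{\infty} \cos(b t)\, e^{- 4 t^{2}}\, dt,$$
so $I'(b) = - \frac{b}{8}\, I(b)$.

This is a separable first-order ODE; solving with the initial condition $I(0) = \int_{-\infty}^{\infty} - e^{- 4 t^{2}}\,dt = - \frac{\sqrt{\pi}}{2}$ gives
$$I(b) = - \frac{\sqrt{\pi} e^{- \frac{b^{2}}{16}}}{2}.$$

Setting $b = 2$:
$$I = - \frac{\sqrt{\pi}}{2 e^{\frac{1}{4}}}.$$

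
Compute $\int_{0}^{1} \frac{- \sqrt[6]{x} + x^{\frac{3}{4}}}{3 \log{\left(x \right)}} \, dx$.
$- \frac{\log{\left(18 \right)}}{3} + \log{\left(3 \right)}$

Consider the one-parameter family: let $I(a) = \int_{0}^{1} \frac{x^{\frac{3}{4}} - x^{a}}{3 \log{\left(x \right)}} \, dx$.

Since $\dfrac{\partial}{\partial a}\,x^{a} = x^{a} \ln x$, the $\ln x$ in the denominator cancels and
$$\frac{dI}{da} = \int_{0}^{1} - \frac{1}{3} x^{a} \, dx = - \frac{1}{3} \left[\frac{x^{a+1}}{a+1}\right]_0^1 = - \frac{1}{3 a + 3}.$$

Integrating with respect to $a$ gives $I(a) = - \log{\left(\frac{14^{\frac{2}{3}} \sqrt[3]{a + 1}}{7} \right)} + C$.

At $a = \frac{3}{4}$ the integrand is identically $0$, so $I(\frac{3}{4}) = 0$. The closed form gives $0$, hence $C = 0$.

Setting $a = \frac{1}{6}$:
$$I = - \frac{\log{\left(18 \right)}}{3} + \log{\left(3 \right)}.$$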